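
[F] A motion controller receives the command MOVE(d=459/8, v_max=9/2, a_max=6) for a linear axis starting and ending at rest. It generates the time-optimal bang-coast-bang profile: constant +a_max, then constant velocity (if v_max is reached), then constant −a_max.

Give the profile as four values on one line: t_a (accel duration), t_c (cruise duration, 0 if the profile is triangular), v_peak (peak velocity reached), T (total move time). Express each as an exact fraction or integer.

t_a=3/4 t_c=12 v_peak=9/2 T=27/2

v_max²/a_max = (9/2)²/6 = 27/8
459/8 ≥ 27/8 → trapezoidal
t_a = (9/2)/6 = 3/4; v_peak = 9/2
d_cruise = 459/8 − 27/8 = 54; t_c = 54/(9/2) = 12
T = 2·3/4 + 12 = 27/2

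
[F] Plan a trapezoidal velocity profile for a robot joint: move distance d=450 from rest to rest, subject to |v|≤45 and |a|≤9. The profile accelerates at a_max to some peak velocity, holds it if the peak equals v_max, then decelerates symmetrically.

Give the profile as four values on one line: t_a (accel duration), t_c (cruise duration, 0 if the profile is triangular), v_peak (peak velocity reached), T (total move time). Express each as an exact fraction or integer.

(v_max)²/a_max = 45²/9 = 225
450 ≥ 225 → trapezoidal
t_a = 45/9 = 5; v_peak = 45
d_cruise = 450 − 225 = 225; t_c = 225/45 = 5
T = 2·5 + 5 = 15

t_a=5 t_c=5 v_peak=45 T=15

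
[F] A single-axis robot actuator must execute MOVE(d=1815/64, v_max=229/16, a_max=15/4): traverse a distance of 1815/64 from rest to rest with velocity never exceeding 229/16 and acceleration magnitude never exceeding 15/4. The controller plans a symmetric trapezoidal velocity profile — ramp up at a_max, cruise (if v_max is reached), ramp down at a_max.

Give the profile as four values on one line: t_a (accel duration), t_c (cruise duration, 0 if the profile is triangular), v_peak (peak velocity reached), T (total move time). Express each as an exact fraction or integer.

t_a=11/4 t_c=0 v_peak=165/16 T=11/2

(v_max)²/a_max = (229/16)²/(15/4) = 52441/960
1815/64 < 52441/960 → triangular
v_peak = √(1815/64·15/4) = √(27225/256) = 165/16
t_a = (165/16)/(15/4) = 11/4; t_c = 0
T = 2·11/4 = 11/2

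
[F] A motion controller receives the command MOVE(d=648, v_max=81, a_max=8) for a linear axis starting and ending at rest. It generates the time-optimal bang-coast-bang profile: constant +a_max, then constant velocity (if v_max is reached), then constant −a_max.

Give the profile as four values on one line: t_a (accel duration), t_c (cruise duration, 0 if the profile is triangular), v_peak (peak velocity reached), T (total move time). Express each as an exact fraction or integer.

vₘ²/aₘ = 81²/8 = 6561/8
648 < 6561/8 → triangular
v_peak = √(648·8) = √5184 = 72
t_a = 72/8 = 9; t_c = 0
T = 2·9 = 18

t_a=9 t_c=0 v_peak=72 T=18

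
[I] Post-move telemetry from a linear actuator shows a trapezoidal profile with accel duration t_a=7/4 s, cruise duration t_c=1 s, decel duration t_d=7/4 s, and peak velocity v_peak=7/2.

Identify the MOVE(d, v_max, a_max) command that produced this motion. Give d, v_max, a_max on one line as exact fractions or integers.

a_max = (7/2)/(7/4) = 2
d_a = ½·7/2·7/4 = 49/16; d_c = 7/2·1 = 7/2
d = 2·49/16 + 7/2 = 77/8
t_c = 1 > 0 ⇒ limit active, v_max = 7/2

d=77/8 v_max=7/2 a_max=2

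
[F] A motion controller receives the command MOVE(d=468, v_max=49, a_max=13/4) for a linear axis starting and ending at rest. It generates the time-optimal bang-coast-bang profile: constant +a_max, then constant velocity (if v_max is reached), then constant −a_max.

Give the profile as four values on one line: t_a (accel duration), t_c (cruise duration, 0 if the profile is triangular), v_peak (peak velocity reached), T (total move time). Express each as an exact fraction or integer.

t_a=12 t_c=0 v_peak=39 T=24

vₘ²/aₘ = 49²/(13/4) = 9604/13
468 < 9604/13 → triangular
v_peak = √(468·13/4) = √1521 = 39
t_a = 39/(13/4) = 12; t_c = 0
T = 2·12 = 24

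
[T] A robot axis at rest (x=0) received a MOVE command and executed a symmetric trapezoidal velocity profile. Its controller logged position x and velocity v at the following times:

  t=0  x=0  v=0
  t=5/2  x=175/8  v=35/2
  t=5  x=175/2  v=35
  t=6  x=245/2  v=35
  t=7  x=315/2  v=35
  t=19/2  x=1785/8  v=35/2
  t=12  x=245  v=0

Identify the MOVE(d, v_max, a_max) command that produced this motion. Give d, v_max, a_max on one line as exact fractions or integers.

final state: t=12, x=245, v=0 → d = 245
a_max = (35/2−0)/(5/2−0) = 7
max v = 35 over t∈[5,7] → v_max = 35
check: 35·(5+2) = 245 ✓

d=245 v_max=35 a_max=7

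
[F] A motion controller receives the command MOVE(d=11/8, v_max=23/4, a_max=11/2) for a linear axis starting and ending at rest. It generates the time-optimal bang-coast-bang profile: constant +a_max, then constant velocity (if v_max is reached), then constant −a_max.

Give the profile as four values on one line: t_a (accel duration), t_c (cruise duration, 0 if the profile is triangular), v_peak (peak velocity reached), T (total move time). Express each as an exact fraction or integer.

v_max²/a_max = (23/4)²/(11/2) = 529/88
11/8 < 529/88 so t_c = 0
v_peak = √(11/8·11/2) = √(121/16) = 11/4
t_a = (11/4)/(11/2) = 1/2; t_c = 0
T = 2·1/2 = 1

t_a=1/2 t_c=0 v_peak=11/4 T=1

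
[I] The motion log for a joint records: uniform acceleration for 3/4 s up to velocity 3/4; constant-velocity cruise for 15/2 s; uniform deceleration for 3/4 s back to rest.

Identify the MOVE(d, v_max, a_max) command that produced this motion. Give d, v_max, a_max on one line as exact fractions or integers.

a_max = (3/4)/(3/4) = 1
d_a = ½·3/4·3/4 = 9/32; d_c = 3/4·15/2 = 45/8
d = 2·9/32 + 45/8 = 99/16
t_c = 15/2 > 0 ⇒ limit active, v_max = 3/4

d=99/16 v_max=3/4 a_max=1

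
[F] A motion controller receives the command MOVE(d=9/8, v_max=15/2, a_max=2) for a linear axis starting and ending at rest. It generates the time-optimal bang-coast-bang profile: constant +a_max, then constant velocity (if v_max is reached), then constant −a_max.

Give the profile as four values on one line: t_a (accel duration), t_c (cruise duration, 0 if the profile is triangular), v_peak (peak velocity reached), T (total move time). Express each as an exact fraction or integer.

v_max²/a_max = (15/2)²/2 = 225/8
9/8 < 225/8 so t_c = 0
v_peak = √(9/8·2) = √(9/4) = 3/2
t_a = (3/2)/2 = 3/4; t_c = 0
T = 2·3/4 = 3/2

t_a=3/4 t_c=0 v_peak=3/2 T=3/2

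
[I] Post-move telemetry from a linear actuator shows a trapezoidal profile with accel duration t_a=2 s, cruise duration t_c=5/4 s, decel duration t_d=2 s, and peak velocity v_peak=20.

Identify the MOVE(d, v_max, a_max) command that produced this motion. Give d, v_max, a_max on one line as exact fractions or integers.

d=65 v_max=20 a_max=10

a_max = 20/2 = 10
d_a = ½·20·2 = 20; d_c = 20·5/4 = 25
d = 2·20 + 25 = 65
t_c = 5/4 > 0 → v_max = v_peak = 20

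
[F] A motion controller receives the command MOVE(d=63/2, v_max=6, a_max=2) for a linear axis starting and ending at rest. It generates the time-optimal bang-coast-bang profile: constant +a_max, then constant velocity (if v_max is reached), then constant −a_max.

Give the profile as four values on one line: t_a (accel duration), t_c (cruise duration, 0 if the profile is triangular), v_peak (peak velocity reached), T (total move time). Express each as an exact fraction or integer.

vₘ²/aₘ = 6²/2 = 18
63/2 ≥ 18 so v_max reached
t_a = 6/2 = 3; v_peak = 6
d_cruise = 63/2 − 18 = 27/2; t_c = (27/2)/6 = 9/4
T = 2·3 + 9/4 = 33/4

t_a=3 t_c=9/4 v_peak=6 T=33/4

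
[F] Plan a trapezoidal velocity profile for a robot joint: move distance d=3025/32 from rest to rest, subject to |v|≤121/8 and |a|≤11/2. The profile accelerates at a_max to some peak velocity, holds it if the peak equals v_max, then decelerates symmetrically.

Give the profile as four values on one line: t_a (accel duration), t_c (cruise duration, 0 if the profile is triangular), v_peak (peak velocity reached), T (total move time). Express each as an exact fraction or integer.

vₘ²/aₘ = (121/8)²/(11/2) = 1331/32
3025/32 ≥ 1331/32 so v_max reached
t_a = (121/8)/(11/2) = 11/4; v_peak = 121/8
d_cruise = 3025/32 − 1331/32 = 847/16; t_c = (847/16)/(121/8) = 7/2
T = 2·11/4 + 7/2 = 9

t_a=11/4 t_c=7/2 v_peak=121/8 T=9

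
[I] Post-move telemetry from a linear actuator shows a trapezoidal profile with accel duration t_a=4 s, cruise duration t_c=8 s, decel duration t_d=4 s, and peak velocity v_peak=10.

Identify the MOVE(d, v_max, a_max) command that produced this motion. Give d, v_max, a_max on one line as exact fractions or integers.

d=120 v_max=10 a_max=5/2

a_max = 10/4 = 5/2
d_a = ½·10·4 = 20; d_c = 10·8 = 80
d = 2·20 + 80 = 120
t_c = 8 > 0 ⇒ limit active, v_max = 10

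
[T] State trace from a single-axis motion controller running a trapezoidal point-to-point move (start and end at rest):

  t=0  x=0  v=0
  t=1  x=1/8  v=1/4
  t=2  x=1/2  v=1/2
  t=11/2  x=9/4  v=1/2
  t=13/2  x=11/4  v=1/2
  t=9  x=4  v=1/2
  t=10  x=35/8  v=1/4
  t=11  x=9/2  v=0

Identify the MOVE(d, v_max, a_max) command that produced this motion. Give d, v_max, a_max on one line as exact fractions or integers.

d=9/2 v_max=1/2 a_max=1/4

final state: t=11, x=9/2, v=0 → d = 9/2
a_max = (1/4−0)/(1−0) = 1/4
max v = 1/2 over t∈[2,9] → v_max = 1/2
check: 1/2·(2+7) = 9/2 ✓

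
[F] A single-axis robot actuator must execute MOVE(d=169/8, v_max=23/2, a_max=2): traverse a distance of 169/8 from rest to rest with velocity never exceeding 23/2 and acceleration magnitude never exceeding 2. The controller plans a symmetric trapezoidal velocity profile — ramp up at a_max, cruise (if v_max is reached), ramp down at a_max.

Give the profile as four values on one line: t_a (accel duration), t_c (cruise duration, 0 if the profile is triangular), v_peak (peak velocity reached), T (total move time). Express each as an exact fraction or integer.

v_max²/a_max = (23/2)²/2 = 529/8
169/8 < 529/8 → triangular
v_peak = √(169/8·2) = √(169/4) = 13/2
t_a = (13/2)/2 = 13/4; t_c = 0
T = 2·13/4 = 13/2

t_a=13/4 t_c=0 v_peak=13/2 T=13/2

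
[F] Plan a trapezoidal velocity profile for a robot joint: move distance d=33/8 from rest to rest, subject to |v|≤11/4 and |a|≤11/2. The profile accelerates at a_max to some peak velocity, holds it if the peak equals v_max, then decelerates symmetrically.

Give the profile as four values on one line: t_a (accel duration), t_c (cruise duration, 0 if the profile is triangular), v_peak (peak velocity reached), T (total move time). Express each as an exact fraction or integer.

(v_max)²/a_max = (11/4)²/(11/2) = 11/8
33/8 ≥ 11/8 ⇒ cruise phase
t_a = (11/4)/(11/2) = 1/2; v_peak = 11/4
d_cruise = 33/8 − 11/8 = 11/4; t_c = (11/4)/(11/4) = 1
T = 2·1/2 + 1 = 2

t_a=1/2 t_c=1 v_peak=11/4 T=2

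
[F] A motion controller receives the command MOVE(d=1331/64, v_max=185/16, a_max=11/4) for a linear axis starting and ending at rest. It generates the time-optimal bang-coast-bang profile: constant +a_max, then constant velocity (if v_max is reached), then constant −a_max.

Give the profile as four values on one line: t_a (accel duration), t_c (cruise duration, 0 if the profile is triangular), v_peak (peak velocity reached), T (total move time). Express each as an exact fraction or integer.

t_a=11/4 t_c=0 v_peak=121/16 T=11/2

(v_max)²/a_max = (185/16)²/(11/4) = 34225/704
1331/64 < 34225/704 ⇒ no cruise
v_peak = √(1331/64·11/4) = √(14641/256) = 121/16
t_a = (121/16)/(11/4) = 11/4; t_c = 0
T = 2·11/4 = 11/2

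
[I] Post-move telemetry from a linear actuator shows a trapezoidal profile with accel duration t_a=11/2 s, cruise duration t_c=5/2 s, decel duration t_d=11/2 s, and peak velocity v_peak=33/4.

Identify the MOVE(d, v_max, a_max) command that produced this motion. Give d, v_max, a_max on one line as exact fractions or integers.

a_max = (33/4)/(11/2) = 3/2
d_a = ½·33/4·11/2 = 363/16; d_c = 33/4·5/2 = 165/8
d = 2·363/16 + 165/8 = 66
t_c = 5/2 > 0 ⇒ limit active, v_max = 33/4

d=66 v_max=33/4 a_max=3/2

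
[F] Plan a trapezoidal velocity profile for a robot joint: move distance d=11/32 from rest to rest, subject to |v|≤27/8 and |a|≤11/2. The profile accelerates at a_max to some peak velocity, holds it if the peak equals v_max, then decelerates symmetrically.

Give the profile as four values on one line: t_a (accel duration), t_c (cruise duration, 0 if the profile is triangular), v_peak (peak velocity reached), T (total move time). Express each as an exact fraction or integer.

t_a=1/4 t_c=0 v_peak=11/8 T=1/2

v_max²/a_max = (27/8)²/(11/2) = 729/352
11/32 < 729/352 → triangular
v_peak = √(11/32·11/2) = √(121/64) = 11/8
t_a = (11/8)/(11/2) = 1/4; t_c = 0
T = 2·1/4 = 1/2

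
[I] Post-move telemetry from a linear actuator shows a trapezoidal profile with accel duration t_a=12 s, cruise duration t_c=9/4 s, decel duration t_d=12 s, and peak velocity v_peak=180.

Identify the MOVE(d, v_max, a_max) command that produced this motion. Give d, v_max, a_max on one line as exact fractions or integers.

d=2565 v_max=180 a_max=15

a_max = 180/12 = 15
d_a = ½·180·12 = 1080; d_c = 180·9/4 = 405
d = 2·1080 + 405 = 2565
t_c = 9/4 > 0 so v_max = 180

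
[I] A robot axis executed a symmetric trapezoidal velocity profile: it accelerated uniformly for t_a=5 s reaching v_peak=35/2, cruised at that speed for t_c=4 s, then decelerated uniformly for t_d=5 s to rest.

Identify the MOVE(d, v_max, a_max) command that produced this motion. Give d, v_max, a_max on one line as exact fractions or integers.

a_max = (35/2)/5 = 7/2
d_a = ½·35/2·5 = 175/4; d_c = 35/2·4 = 70
d = 2·175/4 + 70 = 315/2
t_c = 4 > 0 ⇒ limit active, v_max = 35/2

d=315/2 v_max=35/2 a_max=7/2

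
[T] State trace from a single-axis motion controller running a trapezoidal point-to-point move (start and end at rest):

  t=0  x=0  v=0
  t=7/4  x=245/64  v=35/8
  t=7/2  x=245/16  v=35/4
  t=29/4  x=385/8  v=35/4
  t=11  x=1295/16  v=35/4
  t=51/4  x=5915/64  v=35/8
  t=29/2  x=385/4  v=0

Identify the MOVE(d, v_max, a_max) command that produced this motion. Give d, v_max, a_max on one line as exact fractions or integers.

final state: t=29/2, x=385/4, v=0 → d = 385/4
a_max = (35/8−0)/(7/4−0) = 5/2
max v = 35/4 over t∈[7/2,11] → v_max = 35/4
check: 35/4·(7/2+15/2) = 385/4 ✓

d=385/4 v_max=35/4 a_max=5/2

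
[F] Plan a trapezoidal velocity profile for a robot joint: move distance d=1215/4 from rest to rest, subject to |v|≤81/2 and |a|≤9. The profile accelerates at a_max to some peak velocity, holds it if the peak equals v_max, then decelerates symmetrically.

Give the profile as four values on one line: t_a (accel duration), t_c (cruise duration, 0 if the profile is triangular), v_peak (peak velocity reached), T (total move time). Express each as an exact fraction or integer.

vₘ²/aₘ = (81/2)²/9 = 729/4
1215/4 ≥ 729/4 → trapezoidal
t_a = (81/2)/9 = 9/2; v_peak = 81/2
d_cruise = 1215/4 − 729/4 = 243/2; t_c = (243/2)/(81/2) = 3
T = 2·9/2 + 3 = 12

t_a=9/2 t_c=3 v_peak=81/2 T=12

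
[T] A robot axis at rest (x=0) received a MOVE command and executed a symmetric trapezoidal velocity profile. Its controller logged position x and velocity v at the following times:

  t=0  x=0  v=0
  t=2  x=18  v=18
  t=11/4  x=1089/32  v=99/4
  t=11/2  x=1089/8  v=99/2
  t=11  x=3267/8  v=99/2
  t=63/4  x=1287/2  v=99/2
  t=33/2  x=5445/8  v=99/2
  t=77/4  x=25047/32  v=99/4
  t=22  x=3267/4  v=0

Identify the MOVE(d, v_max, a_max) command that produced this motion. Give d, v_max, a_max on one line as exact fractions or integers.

d=3267/4 v_max=99/2 a_max=9

final state: t=22, x=3267/4, v=0 → d = 3267/4
a_max = (18−0)/(2−0) = 9
max v = 99/2 over t∈[11/2,33/2] → v_max = 99/2
check: 99/2·(11/2+11) = 3267/4 ✓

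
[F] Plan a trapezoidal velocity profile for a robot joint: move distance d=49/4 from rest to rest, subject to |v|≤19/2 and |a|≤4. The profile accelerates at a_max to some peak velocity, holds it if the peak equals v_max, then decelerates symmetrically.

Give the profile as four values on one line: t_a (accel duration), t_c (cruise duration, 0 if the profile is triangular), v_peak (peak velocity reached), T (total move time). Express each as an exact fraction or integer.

t_a=7/4 t_c=0 v_peak=7 T=7/2

vₘ²/aₘ = (19/2)²/4 = 361/16
49/4 < 361/16 so t_c = 0
v_peak = √(49/4·4) = √49 = 7
t_a = 7/4; t_c = 0
T = 2·7/4 = 7/2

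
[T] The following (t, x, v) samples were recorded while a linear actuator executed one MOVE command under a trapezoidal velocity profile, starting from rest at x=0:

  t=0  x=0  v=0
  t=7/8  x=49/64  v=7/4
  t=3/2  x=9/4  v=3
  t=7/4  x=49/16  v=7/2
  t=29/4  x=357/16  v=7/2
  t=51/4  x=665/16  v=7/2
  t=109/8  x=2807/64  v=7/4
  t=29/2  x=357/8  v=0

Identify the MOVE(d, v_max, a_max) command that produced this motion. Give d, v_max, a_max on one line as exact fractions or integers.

final state: t=29/2, x=357/8, v=0 → d = 357/8
a_max = (7/4−0)/(7/8−0) = 2
max v = 7/2 over t∈[7/4,51/4] → v_max = 7/2
check: 7/2·(7/4+11) = 357/8 ✓

d=357/8 v_max=7/2 a_max=2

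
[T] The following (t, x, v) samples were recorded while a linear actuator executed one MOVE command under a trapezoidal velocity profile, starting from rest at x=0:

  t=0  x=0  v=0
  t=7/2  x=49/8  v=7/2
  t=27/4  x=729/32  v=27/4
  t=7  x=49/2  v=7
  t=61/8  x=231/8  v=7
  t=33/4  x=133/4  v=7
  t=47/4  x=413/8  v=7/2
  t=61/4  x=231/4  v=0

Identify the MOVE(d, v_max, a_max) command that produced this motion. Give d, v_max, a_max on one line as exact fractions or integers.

final state: t=61/4, x=231/4, v=0 → d = 231/4
a_max = (7/2−0)/(7/2−0) = 1
max v = 7 over t∈[7,33/4] → v_max = 7
check: 7·(7+5/4) = 231/4 ✓

d=231/4 v_max=7 a_max=1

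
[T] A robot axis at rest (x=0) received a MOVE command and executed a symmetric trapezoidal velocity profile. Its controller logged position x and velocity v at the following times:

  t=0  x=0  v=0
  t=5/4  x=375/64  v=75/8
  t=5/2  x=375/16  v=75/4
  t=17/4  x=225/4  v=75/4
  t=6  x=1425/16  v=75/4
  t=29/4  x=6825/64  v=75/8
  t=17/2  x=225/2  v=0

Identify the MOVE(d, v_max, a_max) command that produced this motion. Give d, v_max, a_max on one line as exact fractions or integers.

d=225/2 v_max=75/4 a_max=15/2

final state: t=17/2, x=225/2, v=0 → d = 225/2
a_max = (75/8−0)/(5/4−0) = 15/2
max v = 75/4 over t∈[5/2,6] → v_max = 75/4
check: 75/4·(5/2+7/2) = 225/2 ✓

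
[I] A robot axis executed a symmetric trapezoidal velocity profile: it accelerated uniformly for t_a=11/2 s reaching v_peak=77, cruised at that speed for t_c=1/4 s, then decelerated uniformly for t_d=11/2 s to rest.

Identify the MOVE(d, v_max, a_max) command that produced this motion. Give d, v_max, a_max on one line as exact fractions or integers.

d=1771/4 v_max=77 a_max=14

a_max = 77/(11/2) = 14
d_a = ½·77·11/2 = 847/4; d_c = 77·1/4 = 77/4
d = 2·847/4 + 77/4 = 1771/4
t_c = 1/4 > 0 → v_max = v_peak = 77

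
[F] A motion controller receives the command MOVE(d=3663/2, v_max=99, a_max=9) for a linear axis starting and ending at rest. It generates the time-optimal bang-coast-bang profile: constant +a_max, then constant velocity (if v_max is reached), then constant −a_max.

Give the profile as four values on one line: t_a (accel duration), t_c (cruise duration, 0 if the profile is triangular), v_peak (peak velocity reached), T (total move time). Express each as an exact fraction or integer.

v_max²/a_max = 99²/9 = 1089
3663/2 ≥ 1089 ⇒ cruise phase
t_a = 99/9 = 11; v_peak = 99
d_cruise = 3663/2 − 1089 = 1485/2; t_c = (1485/2)/99 = 15/2
T = 2·11 + 15/2 = 59/2

t_a=11 t_c=15/2 v_peak=99 T=59/2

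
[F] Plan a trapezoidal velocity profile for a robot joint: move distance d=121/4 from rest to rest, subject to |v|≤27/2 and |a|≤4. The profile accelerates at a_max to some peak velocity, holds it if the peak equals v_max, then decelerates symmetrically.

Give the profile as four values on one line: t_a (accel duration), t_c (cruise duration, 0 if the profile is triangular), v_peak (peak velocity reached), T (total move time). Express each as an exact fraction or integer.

t_a=11/4 t_c=0 v_peak=11 T=11/2

v_max²/a_max = (27/2)²/4 = 729/16
121/4 < 729/16 so t_c = 0
v_peak = √(121/4·4) = √121 = 11
t_a = 11/4; t_c = 0
T = 2·11/4 = 11/2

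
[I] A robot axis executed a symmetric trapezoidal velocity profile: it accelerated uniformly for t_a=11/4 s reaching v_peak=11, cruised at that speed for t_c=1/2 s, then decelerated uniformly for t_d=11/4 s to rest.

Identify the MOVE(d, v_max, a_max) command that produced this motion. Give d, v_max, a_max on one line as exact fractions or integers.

a_max = 11/(11/4) = 4
d_a = ½·11·11/4 = 121/8; d_c = 11·1/2 = 11/2
d = 2·121/8 + 11/2 = 143/4
t_c = 1/2 > 0 ⇒ limit active, v_max = 11

d=143/4 v_max=11 a_max=4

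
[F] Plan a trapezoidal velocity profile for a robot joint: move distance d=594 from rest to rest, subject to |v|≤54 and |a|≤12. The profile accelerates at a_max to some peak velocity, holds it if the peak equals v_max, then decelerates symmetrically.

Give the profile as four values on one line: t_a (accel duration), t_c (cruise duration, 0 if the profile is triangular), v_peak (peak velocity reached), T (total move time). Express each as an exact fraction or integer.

vₘ²/aₘ = 54²/12 = 243
594 ≥ 243 ⇒ cruise phase
t_a = 54/12 = 9/2; v_peak = 54
d_cruise = 594 − 243 = 351; t_c = 351/54 = 13/2
T = 2·9/2 + 13/2 = 31/2

t_a=9/2 t_c=13/2 v_peak=54 T=31/2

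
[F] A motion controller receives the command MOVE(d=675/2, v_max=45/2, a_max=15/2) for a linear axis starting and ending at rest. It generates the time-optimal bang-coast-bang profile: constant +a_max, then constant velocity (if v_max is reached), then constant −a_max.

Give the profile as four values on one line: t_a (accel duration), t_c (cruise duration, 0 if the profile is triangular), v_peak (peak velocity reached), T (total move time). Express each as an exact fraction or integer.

t_a=3 t_c=12 v_peak=45/2 T=18

(v_max)²/a_max = (45/2)²/(15/2) = 135/2
675/2 ≥ 135/2 ⇒ cruise phase
t_a = (45/2)/(15/2) = 3; v_peak = 45/2
d_cruise = 675/2 − 135/2 = 270; t_c = 270/(45/2) = 12
T = 2·3 + 12 = 18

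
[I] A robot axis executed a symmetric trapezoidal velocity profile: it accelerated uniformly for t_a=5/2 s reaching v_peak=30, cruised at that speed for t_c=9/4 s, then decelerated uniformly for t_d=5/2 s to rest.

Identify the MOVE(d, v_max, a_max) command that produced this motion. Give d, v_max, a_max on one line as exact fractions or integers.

d=285/2 v_max=30 a_max=12

a_max = 30/(5/2) = 12
d_a = ½·30·5/2 = 75/2; d_c = 30·9/4 = 135/2
d = 2·75/2 + 135/2 = 285/2
t_c = 9/4 > 0 → v_max = v_peak = 30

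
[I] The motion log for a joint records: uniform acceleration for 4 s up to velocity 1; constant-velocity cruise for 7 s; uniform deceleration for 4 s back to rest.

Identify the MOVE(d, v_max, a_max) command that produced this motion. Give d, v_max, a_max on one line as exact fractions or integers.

d=11 v_max=1 a_max=1/4

a_max = 1/4
d_a = ½·1·4 = 2; d_c = 1·7 = 7
d = 2·2 + 7 = 11
t_c = 7 > 0 ⇒ limit active, v_max = 1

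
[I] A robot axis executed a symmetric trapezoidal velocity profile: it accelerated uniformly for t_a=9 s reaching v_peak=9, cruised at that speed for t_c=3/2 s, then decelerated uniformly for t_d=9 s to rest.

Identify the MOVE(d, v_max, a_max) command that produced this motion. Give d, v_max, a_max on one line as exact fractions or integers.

a_max = 9/9 = 1
d_a = ½·9·9 = 81/2; d_c = 9·3/2 = 27/2
d = 2·81/2 + 27/2 = 189/2
t_c = 3/2 > 0 ⇒ limit active, v_max = 9

d=189/2 v_max=9 a_max=1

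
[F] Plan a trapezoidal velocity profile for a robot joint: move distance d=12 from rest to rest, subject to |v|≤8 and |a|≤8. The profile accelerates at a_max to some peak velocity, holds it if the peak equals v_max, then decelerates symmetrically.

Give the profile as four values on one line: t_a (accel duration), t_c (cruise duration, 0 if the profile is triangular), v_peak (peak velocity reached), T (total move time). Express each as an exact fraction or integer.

vₘ²/aₘ = 8²/8 = 8
12 ≥ 8 so v_max reached
t_a = 8/8 = 1; v_peak = 8
d_cruise = 12 − 8 = 4; t_c = 4/8 = 1/2
T = 2·1 + 1/2 = 5/2

t_a=1 t_c=1/2 v_peak=8 T=5/2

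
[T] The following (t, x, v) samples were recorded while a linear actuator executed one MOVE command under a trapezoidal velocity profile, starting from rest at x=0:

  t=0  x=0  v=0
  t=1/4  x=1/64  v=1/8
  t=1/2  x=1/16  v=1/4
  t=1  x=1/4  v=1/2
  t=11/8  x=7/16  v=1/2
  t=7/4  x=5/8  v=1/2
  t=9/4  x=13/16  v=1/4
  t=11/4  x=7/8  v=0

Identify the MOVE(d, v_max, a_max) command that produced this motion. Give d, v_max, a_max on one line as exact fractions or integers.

d=7/8 v_max=1/2 a_max=1/2

final state: t=11/4, x=7/8, v=0 → d = 7/8
a_max = (1/8−0)/(1/4−0) = 1/2
max v = 1/2 over t∈[1,7/4] → v_max = 1/2
check: 1/2·(1+3/4) = 7/8 ✓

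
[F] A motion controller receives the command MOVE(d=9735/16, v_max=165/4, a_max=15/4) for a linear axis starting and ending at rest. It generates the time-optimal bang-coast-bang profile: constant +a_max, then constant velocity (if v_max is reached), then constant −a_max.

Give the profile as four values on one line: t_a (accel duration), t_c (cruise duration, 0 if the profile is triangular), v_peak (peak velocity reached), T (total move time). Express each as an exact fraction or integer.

t_a=11 t_c=15/4 v_peak=165/4 T=103/4

vₘ²/aₘ = (165/4)²/(15/4) = 1815/4
9735/16 ≥ 1815/4 → trapezoidal
t_a = (165/4)/(15/4) = 11; v_peak = 165/4
d_cruise = 9735/16 − 1815/4 = 2475/16; t_c = (2475/16)/(165/4) = 15/4
T = 2·11 + 15/4 = 103/4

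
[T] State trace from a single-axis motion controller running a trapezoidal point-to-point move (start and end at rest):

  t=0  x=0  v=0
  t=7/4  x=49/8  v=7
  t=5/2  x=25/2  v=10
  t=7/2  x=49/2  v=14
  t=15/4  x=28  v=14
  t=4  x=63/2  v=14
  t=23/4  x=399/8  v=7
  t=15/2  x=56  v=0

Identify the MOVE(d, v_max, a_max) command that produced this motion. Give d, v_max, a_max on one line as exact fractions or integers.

final state: t=15/2, x=56, v=0 → d = 56
a_max = (7−0)/(7/4−0) = 4
max v = 14 over t∈[7/2,4] → v_max = 14
check: 14·(7/2+1/2) = 56 ✓

d=56 v_max=14 a_max=4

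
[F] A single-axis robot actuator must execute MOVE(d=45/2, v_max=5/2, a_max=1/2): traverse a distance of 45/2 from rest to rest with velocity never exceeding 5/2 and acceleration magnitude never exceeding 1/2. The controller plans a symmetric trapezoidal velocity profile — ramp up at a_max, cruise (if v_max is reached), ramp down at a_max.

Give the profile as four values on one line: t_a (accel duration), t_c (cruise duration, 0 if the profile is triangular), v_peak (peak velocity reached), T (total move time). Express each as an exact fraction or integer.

t_a=5 t_c=4 v_peak=5/2 T=14

vₘ²/aₘ = (5/2)²/(1/2) = 25/2
45/2 ≥ 25/2 ⇒ cruise phase
t_a = (5/2)/(1/2) = 5; v_peak = 5/2
d_cruise = 45/2 − 25/2 = 10; t_c = 10/(5/2) = 4
T = 2·5 + 4 = 14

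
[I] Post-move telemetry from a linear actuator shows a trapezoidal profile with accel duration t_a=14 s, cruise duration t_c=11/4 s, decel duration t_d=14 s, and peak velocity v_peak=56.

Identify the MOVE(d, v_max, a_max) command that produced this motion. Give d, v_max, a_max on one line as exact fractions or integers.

a_max = 56/14 = 4
d_a = ½·56·14 = 392; d_c = 56·11/4 = 154
d = 2·392 + 154 = 938
t_c = 11/4 > 0 → v_max = v_peak = 56

d=938 v_max=56 a_max=4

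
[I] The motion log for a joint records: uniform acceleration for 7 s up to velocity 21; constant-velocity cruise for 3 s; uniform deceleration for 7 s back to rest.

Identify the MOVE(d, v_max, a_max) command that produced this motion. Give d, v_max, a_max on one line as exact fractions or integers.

a_max = 21/7 = 3
d_a = ½·21·7 = 147/2; d_c = 21·3 = 63
d = 2·147/2 + 63 = 210
t_c = 3 > 0 → v_max = v_peak = 21

d=210 v_max=21 a_max=3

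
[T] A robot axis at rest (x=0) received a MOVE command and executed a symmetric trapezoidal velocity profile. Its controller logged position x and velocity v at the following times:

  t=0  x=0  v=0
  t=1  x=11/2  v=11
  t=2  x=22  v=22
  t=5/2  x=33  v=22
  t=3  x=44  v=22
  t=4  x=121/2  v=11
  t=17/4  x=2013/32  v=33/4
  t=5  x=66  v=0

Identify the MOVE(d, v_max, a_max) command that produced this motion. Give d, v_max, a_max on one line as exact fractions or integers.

d=66 v_max=22 a_max=11

final state: t=5, x=66, v=0 → d = 66
a_max = (11−0)/(1−0) = 11
max v = 22 over t∈[2,3] → v_max = 22
check: 22·(2+1) = 66 ✓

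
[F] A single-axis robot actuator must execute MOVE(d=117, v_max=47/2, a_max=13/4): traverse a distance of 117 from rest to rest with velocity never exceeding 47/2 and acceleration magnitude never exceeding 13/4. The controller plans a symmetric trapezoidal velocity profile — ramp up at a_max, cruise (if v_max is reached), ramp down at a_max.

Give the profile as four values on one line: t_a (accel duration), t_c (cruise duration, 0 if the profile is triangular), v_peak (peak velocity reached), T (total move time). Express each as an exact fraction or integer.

t_a=6 t_c=0 v_peak=39/2 T=12

(v_max)²/a_max = (47/2)²/(13/4) = 2209/13
117 < 2209/13 so t_c = 0
v_peak = √(117·13/4) = √(1521/4) = 39/2
t_a = (39/2)/(13/4) = 6; t_c = 0
T = 2·6 = 12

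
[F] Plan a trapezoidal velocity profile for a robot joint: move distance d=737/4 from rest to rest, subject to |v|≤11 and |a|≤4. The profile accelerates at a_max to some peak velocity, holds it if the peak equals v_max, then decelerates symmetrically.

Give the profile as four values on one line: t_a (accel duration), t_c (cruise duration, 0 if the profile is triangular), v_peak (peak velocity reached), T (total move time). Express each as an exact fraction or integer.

(v_max)²/a_max = 11²/4 = 121/4
737/4 ≥ 121/4 so v_max reached
t_a = 11/4; v_peak = 11
d_cruise = 737/4 − 121/4 = 154; t_c = 154/11 = 14
T = 2·11/4 + 14 = 39/2

t_a=11/4 t_c=14 v_peak=11 T=39/2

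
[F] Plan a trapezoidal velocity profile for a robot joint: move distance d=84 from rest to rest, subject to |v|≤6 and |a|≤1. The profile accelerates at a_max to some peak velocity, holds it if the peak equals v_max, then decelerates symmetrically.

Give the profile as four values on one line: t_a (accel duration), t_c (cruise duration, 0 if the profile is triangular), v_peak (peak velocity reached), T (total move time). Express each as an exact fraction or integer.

t_a=6 t_c=8 v_peak=6 T=20

(v_max)²/a_max = 6²/1 = 36
84 ≥ 36 so v_max reached
t_a = 6/1 = 6; v_peak = 6
d_cruise = 84 − 36 = 48; t_c = 48/6 = 8
T = 2·6 + 8 = 20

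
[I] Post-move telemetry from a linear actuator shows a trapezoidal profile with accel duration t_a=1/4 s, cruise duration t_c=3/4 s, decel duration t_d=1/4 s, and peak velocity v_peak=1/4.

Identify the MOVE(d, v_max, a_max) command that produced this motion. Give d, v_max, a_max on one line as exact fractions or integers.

a_max = (1/4)/(1/4) = 1
d_a = ½·1/4·1/4 = 1/32; d_c = 1/4·3/4 = 3/16
d = 2·1/32 + 3/16 = 1/4
t_c = 3/4 > 0 so v_max = 1/4

d=1/4 v_max=1/4 a_max=1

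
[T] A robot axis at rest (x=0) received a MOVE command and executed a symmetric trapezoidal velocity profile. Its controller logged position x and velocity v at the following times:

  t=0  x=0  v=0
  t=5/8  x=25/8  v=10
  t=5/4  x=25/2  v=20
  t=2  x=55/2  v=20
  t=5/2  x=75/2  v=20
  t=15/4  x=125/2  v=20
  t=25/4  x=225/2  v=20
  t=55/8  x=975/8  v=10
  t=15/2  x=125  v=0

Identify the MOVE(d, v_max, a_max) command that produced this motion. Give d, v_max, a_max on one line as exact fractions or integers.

d=125 v_max=20 a_max=16

final state: t=15/2, x=125, v=0 → d = 125
a_max = (10−0)/(5/8−0) = 16
max v = 20 over t∈[5/4,25/4] → v_max = 20
check: 20·(5/4+5) = 125 ✓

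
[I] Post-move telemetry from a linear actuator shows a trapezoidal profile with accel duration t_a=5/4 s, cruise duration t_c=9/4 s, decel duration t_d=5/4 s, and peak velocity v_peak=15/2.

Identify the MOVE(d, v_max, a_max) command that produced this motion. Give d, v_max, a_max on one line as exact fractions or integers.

d=105/4 v_max=15/2 a_max=6

a_max = (15/2)/(5/4) = 6
d_a = ½·15/2·5/4 = 75/16; d_c = 15/2·9/4 = 135/8
d = 2·75/16 + 135/8 = 105/4
t_c = 9/4 > 0 ⇒ limit active, v_max = 15/2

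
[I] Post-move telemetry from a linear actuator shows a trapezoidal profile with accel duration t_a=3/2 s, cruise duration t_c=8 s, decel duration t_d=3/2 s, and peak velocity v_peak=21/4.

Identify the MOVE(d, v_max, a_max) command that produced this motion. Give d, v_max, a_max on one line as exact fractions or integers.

a_max = (21/4)/(3/2) = 7/2
d_a = ½·21/4·3/2 = 63/16; d_c = 21/4·8 = 42
d = 2·63/16 + 42 = 399/8
t_c = 8 > 0 ⇒ limit active, v_max = 21/4

d=399/8 v_max=21/4 a_max=7/2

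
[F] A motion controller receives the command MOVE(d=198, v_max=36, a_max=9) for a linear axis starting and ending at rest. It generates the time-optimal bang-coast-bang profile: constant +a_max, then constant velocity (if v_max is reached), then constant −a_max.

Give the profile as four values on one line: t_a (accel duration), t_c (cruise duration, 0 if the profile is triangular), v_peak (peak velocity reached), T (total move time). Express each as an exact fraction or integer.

v_max²/a_max = 36²/9 = 144
198 ≥ 144 so v_max reached
t_a = 36/9 = 4; v_peak = 36
d_cruise = 198 − 144 = 54; t_c = 54/36 = 3/2
T = 2·4 + 3/2 = 19/2

t_a=4 t_c=3/2 v_peak=36 T=19/2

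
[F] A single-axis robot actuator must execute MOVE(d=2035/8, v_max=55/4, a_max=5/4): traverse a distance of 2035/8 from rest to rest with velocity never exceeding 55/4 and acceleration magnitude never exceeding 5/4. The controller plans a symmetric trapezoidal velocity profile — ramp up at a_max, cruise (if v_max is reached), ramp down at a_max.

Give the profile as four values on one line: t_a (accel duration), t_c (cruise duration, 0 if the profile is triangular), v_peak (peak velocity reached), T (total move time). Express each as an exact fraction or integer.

vₘ²/aₘ = (55/4)²/(5/4) = 605/4
2035/8 ≥ 605/4 → trapezoidal
t_a = (55/4)/(5/4) = 11; v_peak = 55/4
d_cruise = 2035/8 − 605/4 = 825/8; t_c = (825/8)/(55/4) = 15/2
T = 2·11 + 15/2 = 59/2

t_a=11 t_c=15/2 v_peak=55/4 T=59/2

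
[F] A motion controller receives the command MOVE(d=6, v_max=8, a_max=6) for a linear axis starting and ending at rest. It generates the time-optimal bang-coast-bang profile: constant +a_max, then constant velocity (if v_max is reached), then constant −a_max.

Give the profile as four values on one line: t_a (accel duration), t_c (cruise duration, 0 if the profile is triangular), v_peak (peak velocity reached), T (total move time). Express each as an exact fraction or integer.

vₘ²/aₘ = 8²/6 = 32/3
6 < 32/3 → triangular
v_peak = √(6·6) = √36 = 6
t_a = 6/6 = 1; t_c = 0
T = 2·1 = 2

t_a=1 t_c=0 v_peak=6 T=2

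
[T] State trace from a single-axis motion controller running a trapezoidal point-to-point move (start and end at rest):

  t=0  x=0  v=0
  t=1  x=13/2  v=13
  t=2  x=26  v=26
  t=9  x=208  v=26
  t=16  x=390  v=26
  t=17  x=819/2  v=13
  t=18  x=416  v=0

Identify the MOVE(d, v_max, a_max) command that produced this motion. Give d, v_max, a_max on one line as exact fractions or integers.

d=416 v_max=26 a_max=13

final state: t=18, x=416, v=0 → d = 416
a_max = (13−0)/(1−0) = 13
max v = 26 over t∈[2,16] → v_max = 26
check: 26·(2+14) = 416 ✓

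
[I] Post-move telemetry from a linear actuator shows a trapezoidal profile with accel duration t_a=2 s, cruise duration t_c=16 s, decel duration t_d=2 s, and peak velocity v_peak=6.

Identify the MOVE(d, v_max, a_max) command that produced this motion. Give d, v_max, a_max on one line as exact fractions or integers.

a_max = 6/2 = 3
d_a = ½·6·2 = 6; d_c = 6·16 = 96
d = 2·6 + 96 = 108
t_c = 16 > 0 → v_max = v_peak = 6

d=108 v_max=6 a_max=3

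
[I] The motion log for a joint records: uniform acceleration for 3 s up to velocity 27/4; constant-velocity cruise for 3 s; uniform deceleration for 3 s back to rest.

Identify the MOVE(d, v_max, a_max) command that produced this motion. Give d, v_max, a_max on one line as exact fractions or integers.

a_max = (27/4)/3 = 9/4
d_a = ½·27/4·3 = 81/8; d_c = 27/4·3 = 81/4
d = 2·81/8 + 81/4 = 81/2
t_c = 3 > 0 so v_max = 27/4

d=81/2 v_max=27/4 a_max=9/4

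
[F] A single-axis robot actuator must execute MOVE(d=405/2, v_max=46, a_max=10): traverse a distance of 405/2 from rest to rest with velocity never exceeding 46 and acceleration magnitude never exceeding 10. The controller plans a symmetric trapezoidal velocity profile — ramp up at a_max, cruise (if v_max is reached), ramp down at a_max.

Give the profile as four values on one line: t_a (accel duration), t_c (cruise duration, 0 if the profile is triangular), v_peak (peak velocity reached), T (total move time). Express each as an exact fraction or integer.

v_max²/a_max = 46²/10 = 1058/5
405/2 < 1058/5 ⇒ no cruise
v_peak = √(405/2·10) = √2025 = 45
t_a = 45/10 = 9/2; t_c = 0
T = 2·9/2 = 9

t_a=9/2 t_c=0 v_peak=45 T=9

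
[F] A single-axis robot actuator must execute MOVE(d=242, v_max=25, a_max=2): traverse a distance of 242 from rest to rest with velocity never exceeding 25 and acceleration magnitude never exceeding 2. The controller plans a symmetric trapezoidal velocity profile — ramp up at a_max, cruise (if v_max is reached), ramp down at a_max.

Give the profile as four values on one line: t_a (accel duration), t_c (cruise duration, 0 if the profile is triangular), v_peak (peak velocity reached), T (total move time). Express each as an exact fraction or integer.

t_a=11 t_c=0 v_peak=22 T=22

vₘ²/aₘ = 25²/2 = 625/2
242 < 625/2 ⇒ no cruise
v_peak = √(242·2) = √484 = 22
t_a = 22/2 = 11; t_c = 0
T = 2·11 = 22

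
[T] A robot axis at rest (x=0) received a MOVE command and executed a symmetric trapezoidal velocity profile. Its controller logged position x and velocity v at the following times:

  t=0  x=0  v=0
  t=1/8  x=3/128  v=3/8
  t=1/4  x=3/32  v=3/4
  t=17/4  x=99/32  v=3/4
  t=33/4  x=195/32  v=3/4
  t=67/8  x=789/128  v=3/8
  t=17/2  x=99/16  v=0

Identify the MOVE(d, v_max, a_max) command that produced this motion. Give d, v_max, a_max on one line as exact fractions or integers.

final state: t=17/2, x=99/16, v=0 → d = 99/16
a_max = (3/8−0)/(1/8−0) = 3
max v = 3/4 over t∈[1/4,33/4] → v_max = 3/4
check: 3/4·(1/4+8) = 99/16 ✓

d=99/16 v_max=3/4 a_max=3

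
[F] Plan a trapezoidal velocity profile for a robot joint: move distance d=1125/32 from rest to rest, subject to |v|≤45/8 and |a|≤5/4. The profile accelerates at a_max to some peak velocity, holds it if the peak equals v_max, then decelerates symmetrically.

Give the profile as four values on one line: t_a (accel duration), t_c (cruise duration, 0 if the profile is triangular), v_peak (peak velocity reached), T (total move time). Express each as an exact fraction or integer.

v_max²/a_max = (45/8)²/(5/4) = 405/16
1125/32 ≥ 405/16 so v_max reached
t_a = (45/8)/(5/4) = 9/2; v_peak = 45/8
d_cruise = 1125/32 − 405/16 = 315/32; t_c = (315/32)/(45/8) = 7/4
T = 2·9/2 + 7/4 = 43/4

t_a=9/2 t_c=7/4 v_peak=45/8 T=43/4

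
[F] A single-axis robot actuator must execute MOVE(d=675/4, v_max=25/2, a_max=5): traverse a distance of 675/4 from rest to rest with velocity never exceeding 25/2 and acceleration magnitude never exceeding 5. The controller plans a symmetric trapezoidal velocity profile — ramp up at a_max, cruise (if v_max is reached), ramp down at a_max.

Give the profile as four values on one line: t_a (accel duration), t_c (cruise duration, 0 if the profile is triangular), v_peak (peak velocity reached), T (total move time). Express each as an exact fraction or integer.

t_a=5/2 t_c=11 v_peak=25/2 T=16

vₘ²/aₘ = (25/2)²/5 = 125/4
675/4 ≥ 125/4 ⇒ cruise phase
t_a = (25/2)/5 = 5/2; v_peak = 25/2
d_cruise = 675/4 − 125/4 = 275/2; t_c = (275/2)/(25/2) = 11
T = 2·5/2 + 11 = 16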